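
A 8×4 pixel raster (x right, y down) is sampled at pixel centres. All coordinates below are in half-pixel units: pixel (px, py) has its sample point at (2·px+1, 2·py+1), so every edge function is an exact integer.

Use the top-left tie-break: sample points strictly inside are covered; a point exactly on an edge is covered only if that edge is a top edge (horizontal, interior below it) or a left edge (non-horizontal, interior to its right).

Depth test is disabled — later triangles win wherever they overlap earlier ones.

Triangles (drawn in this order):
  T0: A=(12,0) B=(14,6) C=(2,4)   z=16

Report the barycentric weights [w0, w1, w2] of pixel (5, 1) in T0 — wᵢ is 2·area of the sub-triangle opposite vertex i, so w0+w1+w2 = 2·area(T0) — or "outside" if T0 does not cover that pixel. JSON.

T0:
  2·area = 68
  edge (12, 0)→(14, 6): d=(2,6) right/bottom  bias=-1
  edge (14, 6)→(2, 4): d=(-12,-2) top-left  bias=+0
  edge (2, 4)→(12, 0): d=(10,-4) top-left  bias=+0
    (5,0)@(11, 1): e=[8,54,6] → █
    (6,0)@(13, 1): e=[-4,58,14] → ·
    (2,1)@(5, 3): e=[48,18,2] → █
    (3,1)@(7, 3): e=[36,22,10] → █
    (4,1)@(9, 3): e=[24,26,18] → █
    (6,1)@(13, 3): e=[0,34,34] → ·  [on edge]
    (2,2)@(5, 5): e=[52,-6,22] → ·
    (3,2)@(7, 5): e=[40,-2,30] → ·
    (4,2)@(9, 5): e=[28,2,38] → █
    (6,2)@(13, 5): e=[4,10,54] → █
    (7,2)@(15, 5): e=[-8,14,62] → ·
    (4,3)@(9, 7): e=[32,-22,58] → ·
  covered (8 px):
    · · · · · █ · ·
    · · █ █ █ █ · ·
    · · · · █ █ █ ·
    · · · · · · · ·

Result: [30,26,12]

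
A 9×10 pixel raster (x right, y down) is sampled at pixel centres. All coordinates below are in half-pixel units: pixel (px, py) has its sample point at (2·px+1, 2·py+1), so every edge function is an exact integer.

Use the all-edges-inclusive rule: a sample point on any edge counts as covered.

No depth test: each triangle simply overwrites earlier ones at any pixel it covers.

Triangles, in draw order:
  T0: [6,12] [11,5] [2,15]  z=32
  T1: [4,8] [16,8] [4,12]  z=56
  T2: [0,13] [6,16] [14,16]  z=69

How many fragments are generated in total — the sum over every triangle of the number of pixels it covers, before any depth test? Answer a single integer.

T0:
  2·area = 13  (B↔C swapped to make it positive)
  edge (6, 12)→(2, 15): d=(-4,3) inclusive
  edge (2, 15)→(11, 5): d=(9,-10) inclusive
  edge (11, 5)→(6, 12): d=(-5,7) inclusive
    (5,2)@(11, 5): e=[13,0,0] → #  [on edge]
    (6,2)@(13, 5): e=[7,20,-14] → ·
    (5,3)@(11, 7): e=[5,18,-10] → ·
    (0,9)@(1, 19): e=[-13,26,0] → ·  [on edge]
  covered (1 px):
    · · · · · · · · ·
    · · · · · · · · ·
    · · · · · # · · ·
    · · · · · · · · ·
    · · · · · · · · ·
    · · · · · · · · ·
    · · · · · · · · ·
    · · · · · · · · ·
    · · · · · · · · ·
    · · · · · · · · ·
T1:
  2·area = 48
  edge (4, 8)→(16, 8): d=(12,0) inclusive
  edge (16, 8)→(4, 12): d=(-12,4) inclusive
  edge (4, 12)→(4, 8): d=(0,-4) inclusive
    (2,4)@(5, 9): e=[12,32,4] → #
    (3,4)@(7, 9): e=[12,24,12] → #
    (4,4)@(9, 9): e=[12,16,20] → #
    (5,4)@(11, 9): e=[12,8,28] → #
    (6,4)@(13, 9): e=[12,0,36] → #  [on edge]
    (7,4)@(15, 9): e=[12,-8,44] → ·
    (2,5)@(5, 11): e=[36,8,4] → #
    (3,5)@(7, 11): e=[36,0,12] → #  [on edge]
    (4,5)@(9, 11): e=[36,-8,20] → ·
    (5,5)@(11, 11): e=[36,-16,28] → ·
    (6,5)@(13, 11): e=[36,-24,36] → ·
    (0,6)@(1, 13): e=[60,0,-12] → ·  [on edge]
  covered (7 px):
    · · · · · · · · ·
    · · · · · · · · ·
    · · · · · · · · ·
    · · · · · · · · ·
    · · # # # # # · ·
    · · # # · · · · ·
    · · · · · · · · ·
    · · · · · · · · ·
    · · · · · · · · ·
    · · · · · · · · ·
T2:
  2·area = 24  (B↔C swapped to make it positive)
  edge (0, 13)→(14, 16): d=(14,3) inclusive
  edge (14, 16)→(6, 16): d=(-8,0) inclusive
  edge (6, 16)→(0, 13): d=(-6,-3) inclusive
    (2,7)@(5, 15): e=[13,8,3] → #
    (3,7)@(7, 15): e=[7,8,9] → #
    (4,7)@(9, 15): e=[1,8,15] → #
    (5,7)@(11, 15): e=[-5,8,21] → ·
    (2,8)@(5, 17): e=[41,-8,-9] → ·
    (3,8)@(7, 17): e=[35,-8,-3] → ·
    (4,8)@(9, 17): e=[29,-8,3] → ·
  covered (3 px):
    · · · · · · · · ·
    · · · · · · · · ·
    · · · · · · · · ·
    · · · · · · · · ·
    · · · · · · · · ·
    · · · · · · · · ·
    · · · · · · · · ·
    · · # # # · · · ·
    · · · · · · · · ·
    · · · · · · · · ·

Answer: 11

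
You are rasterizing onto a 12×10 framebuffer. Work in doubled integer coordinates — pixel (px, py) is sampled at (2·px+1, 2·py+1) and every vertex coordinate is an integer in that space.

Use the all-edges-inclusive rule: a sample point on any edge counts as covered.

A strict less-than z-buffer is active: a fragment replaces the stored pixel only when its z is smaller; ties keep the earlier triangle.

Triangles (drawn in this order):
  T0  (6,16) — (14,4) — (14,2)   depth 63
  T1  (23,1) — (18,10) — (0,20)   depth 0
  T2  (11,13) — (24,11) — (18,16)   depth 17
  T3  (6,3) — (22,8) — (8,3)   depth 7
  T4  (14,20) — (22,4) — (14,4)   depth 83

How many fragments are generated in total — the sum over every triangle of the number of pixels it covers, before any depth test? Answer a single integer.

T0:
  2·area = 16  (B↔C swapped to make it positive)
  edge (6, 16)→(14, 2): d=(8,-14) inclusive
  edge (14, 2)→(14, 4): d=(0,2) inclusive
  edge (14, 4)→(6, 16): d=(-8,12) inclusive
    (6,2)@(13, 5): e=[10,2,4] → X
    (7,2)@(15, 5): e=[38,-2,-20] → .
    (6,3)@(13, 7): e=[26,2,-12] → .
    (4,5)@(9, 11): e=[2,10,4] → X
    (5,5)@(11, 11): e=[30,6,-20] → .
    (4,6)@(9, 13): e=[18,10,-12] → .
  covered (2 px):
    . . . . . . . . . . . .
    . . . . . . . . . . . .
    . . . . . . X . . . . .
    . . . . . . . . . . . .
    . . . . . . . . . . . .
    . . . . X . . . . . . .
    . . . . . . . . . . . .
    . . . . . . . . . . . .
    . . . . . . . . . . . .
    . . . . . . . . . . . .
T1:
  2·area = 112
  edge (23, 1)→(18, 10): d=(-5,9) inclusive
  edge (18, 10)→(0, 20): d=(-18,10) inclusive
  edge (0, 20)→(23, 1): d=(23,-19) inclusive
    (11,0)@(23, 1): e=[0,112,0] → X  [on edge]
    (10,1)@(21, 3): e=[8,96,8] → X
    (11,1)@(23, 3): e=[-10,76,46] → .
    (9,2)@(19, 5): e=[16,80,16] → X
    (10,2)@(21, 5): e=[-2,60,54] → .
    (8,3)@(17, 7): e=[24,64,24] → X
    (10,3)@(21, 7): e=[-12,24,100] → .
    (7,4)@(15, 9): e=[32,48,32] → X
    (9,4)@(19, 9): e=[-4,8,108] → .
    (5,5)@(11, 11): e=[58,52,2] → X
    (6,5)@(13, 11): e=[40,32,40] → X
    (8,5)@(17, 11): e=[4,-8,116] → .
    (4,7)@(9, 15): e=[56,0,56] → X  [on edge]
    (6,9)@(13, 19): e=[0,-112,224] → .  [on edge]
  covered (15 px):
    . . . . . . . . . . . X
    . . . . . . . . . . X .
    . . . . . . . . . X . .
    . . . . . . . . X X . .
    . . . . . . . X X . . .
    . . . . . X X X . . . .
    . . . . X X . . . . . .
    . . . X X . . . . . . .
    . . X . . . . . . . . .
    . . . . . . . . . . . .
T2:
  2·area = 53
  edge (11, 13)→(24, 11): d=(13,-2) inclusive
  edge (24, 11)→(18, 16): d=(-6,5) inclusive
  edge (18, 16)→(11, 13): d=(-7,-3) inclusive
    (5,6)@(11, 13): e=[0,53,0] → X  [on edge]
    (6,6)@(13, 13): e=[4,43,6] → X
    (7,6)@(15, 13): e=[8,33,12] → X
    (8,6)@(17, 13): e=[12,23,18] → X
    (9,6)@(19, 13): e=[16,13,24] → X
    (10,6)@(21, 13): e=[20,3,30] → X
    (11,6)@(23, 13): e=[24,-7,36] → .
    (5,7)@(11, 15): e=[26,41,-14] → .
    (6,7)@(13, 15): e=[30,31,-8] → .
    (7,7)@(15, 15): e=[34,21,-2] → .
    (8,7)@(17, 15): e=[38,11,4] → X
    (10,7)@(21, 15): e=[46,-9,16] → .
  covered (8 px):
    . . . . . . . . . . . .
    . . . . . . . . . . . .
    . . . . . . . . . . . .
    . . . . . . . . . . . .
    . . . . . . . . . . . .
    . . . . . . . . . . . .
    . . . . . X X X X X X .
    . . . . . . . . X X . .
    . . . . . . . . . . . .
    . . . . . . . . . . . .
T3:
  2·area = 10  (B↔C swapped to make it positive)
  edge (6, 3)→(8, 3): d=(2,0) inclusive
  edge (8, 3)→(22, 8): d=(14,5) inclusive
  edge (22, 8)→(6, 3): d=(-16,-5) inclusive
    (0,1)@(1, 3): e=[0,35,-25] → .  [on edge]
    (1,1)@(3, 3): e=[0,25,-15] → .  [on edge]
    (2,1)@(5, 3): e=[0,15,-5] → .  [on edge]
    (3,1)@(7, 3): e=[0,5,5] → X  [on edge]
    (4,1)@(9, 3): e=[0,-5,15] → .  [on edge]
    (5,1)@(11, 3): e=[0,-15,25] → .  [on edge]
    (6,1)@(13, 3): e=[0,-25,35] → .  [on edge]
    (7,1)@(15, 3): e=[0,-35,45] → .  [on edge]
    (8,1)@(17, 3): e=[0,-45,55] → .  [on edge]
    (9,1)@(19, 3): e=[0,-55,65] → .  [on edge]
    (10,1)@(21, 3): e=[0,-65,75] → .  [on edge]
    (11,1)@(23, 3): e=[0,-75,85] → .  [on edge]
  covered (3 px):
    . . . . . . . . . . . .
    . . . X . . . . . . . .
    . . . . . . X . . . . .
    . . . . . . . . . X . .
    . . . . . . . . . . . .
    . . . . . . . . . . . .
    . . . . . . . . . . . .
    . . . . . . . . . . . .
    . . . . . . . . . . . .
    . . . . . . . . . . . .
T4:
  2·area = 128  (B↔C swapped to make it positive)
  edge (14, 20)→(14, 4): d=(0,-16) inclusive
  edge (14, 4)→(22, 4): d=(8,0) inclusive
  edge (22, 4)→(14, 20): d=(-8,16) inclusive
    (7,2)@(15, 5): e=[16,8,104] → X
    (8,2)@(17, 5): e=[48,8,72] → X
    (9,2)@(19, 5): e=[80,8,40] → X
    (10,2)@(21, 5): e=[112,8,8] → X
    (11,2)@(23, 5): e=[144,8,-24] → .
    (7,3)@(15, 7): e=[16,24,88] → X
    (10,3)@(21, 7): e=[112,24,-8] → .
    (7,4)@(15, 9): e=[16,40,72] → X
    (10,4)@(21, 9): e=[112,40,-24] → .
    (7,5)@(15, 11): e=[16,56,56] → X
    (9,5)@(19, 11): e=[80,56,-8] → .
    (7,6)@(15, 13): e=[16,72,40] → X
  covered (16 px):
    . . . . . . . . . . . .
    . . . . . . . . . . . .
    . . . . . . . X X X X .
    . . . . . . . X X X . .
    . . . . . . . X X X . .
    . . . . . . . X X . . .
    . . . . . . . X X . . .
    . . . . . . . X . . . .
    . . . . . . . X . . . .
    . . . . . . . . . . . .

Answer: 44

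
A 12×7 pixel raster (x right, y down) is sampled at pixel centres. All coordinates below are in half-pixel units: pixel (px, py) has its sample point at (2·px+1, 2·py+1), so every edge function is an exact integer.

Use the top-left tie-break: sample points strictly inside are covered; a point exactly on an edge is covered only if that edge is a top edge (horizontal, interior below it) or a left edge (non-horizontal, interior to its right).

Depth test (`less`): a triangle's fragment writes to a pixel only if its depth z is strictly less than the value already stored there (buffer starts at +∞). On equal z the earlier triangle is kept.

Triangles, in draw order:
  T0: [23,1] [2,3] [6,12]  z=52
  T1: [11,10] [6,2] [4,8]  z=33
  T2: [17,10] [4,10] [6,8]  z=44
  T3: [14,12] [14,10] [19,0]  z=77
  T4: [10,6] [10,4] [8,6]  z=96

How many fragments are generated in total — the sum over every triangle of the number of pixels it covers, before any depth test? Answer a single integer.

T0:
  2·area = 197  (B↔C swapped to make it positive)
  edge (23, 1)→(6, 12): d=(-17,11) right/bottom  bias=-1
  edge (6, 12)→(2, 3): d=(-4,-9) top-left  bias=+0
  edge (2, 3)→(23, 1): d=(21,-2) top-left  bias=+0
    (11,0)@(23, 1): e=[0,197,0] → .  [on edge]
    (1,1)@(3, 3): e=[186,9,2] → X
    (2,1)@(5, 3): e=[164,27,6] → X
    (3,1)@(7, 3): e=[142,45,10] → X
    (4,1)@(9, 3): e=[120,63,14] → X
    (5,1)@(11, 3): e=[98,81,18] → X
    (6,1)@(13, 3): e=[76,99,22] → X
    (7,1)@(15, 3): e=[54,117,26] → X
    (8,1)@(17, 3): e=[32,135,30] → X
    (9,1)@(19, 3): e=[10,153,34] → X
    (10,1)@(21, 3): e=[-12,171,38] → .
    (1,2)@(3, 5): e=[152,1,44] → X
  covered (25 px):
    . . . . . . . . . . . .
    . X X X X X X X X X . .
    . X X X X X X X . . . .
    . . X X X X X . . . . .
    . . X X X . . . . . . .
    . . . X . . . . . . . .
    . . . . . . . . . . . .
T1:
  2·area = 46  (B↔C swapped to make it positive)
  edge (11, 10)→(4, 8): d=(-7,-2) top-left  bias=+0
  edge (4, 8)→(6, 2): d=(2,-6) top-left  bias=+0
  edge (6, 2)→(11, 10): d=(5,8) right/bottom  bias=-1
    (2,2)@(5, 5): e=[23,0,23] → X  [on edge]
    (3,2)@(7, 5): e=[27,12,7] → X
    (4,2)@(9, 5): e=[31,24,-9] → .
    (2,3)@(5, 7): e=[9,4,33] → X
    (4,3)@(9, 7): e=[17,28,1] → X
    (5,3)@(11, 7): e=[21,40,-15] → .
    (2,4)@(5, 9): e=[-5,8,43] → .
    (3,4)@(7, 9): e=[-1,20,27] → .
    (4,4)@(9, 9): e=[3,32,11] → X
    (5,4)@(11, 9): e=[7,44,-5] → .
    (1,5)@(3, 11): e=[-23,0,69] → .  [on edge]
    (4,5)@(9, 11): e=[-11,36,21] → .
  covered (6 px):
    . . . . . . . . . . . .
    . . . . . . . . . . . .
    . . X X . . . . . . . .
    . . X X X . . . . . . .
    . . . . X . . . . . . .
    . . . . . . . . . . . .
    . . . . . . . . . . . .
T2:
  2·area = 26
  edge (17, 10)→(4, 10): d=(-13,0) right/bottom  bias=-1
  edge (4, 10)→(6, 8): d=(2,-2) top-left  bias=+0
  edge (6, 8)→(17, 10): d=(11,2) right/bottom  bias=-1
    (6,0)@(13, 1): e=[117,0,-91] → .  [on edge]
    (5,1)@(11, 3): e=[91,0,-65] → .  [on edge]
    (4,2)@(9, 5): e=[65,0,-39] → .  [on edge]
    (3,3)@(7, 7): e=[39,0,-13] → .  [on edge]
    (2,4)@(5, 9): e=[13,0,13] → X  [on edge]
    (3,4)@(7, 9): e=[13,4,9] → X
    (4,4)@(9, 9): e=[13,8,5] → X
    (5,4)@(11, 9): e=[13,12,1] → X
    (6,4)@(13, 9): e=[13,16,-3] → .
    (1,5)@(3, 11): e=[-13,0,39] → .  [on edge]
    (2,5)@(5, 11): e=[-13,4,35] → .
    (3,5)@(7, 11): e=[-13,8,31] → .
    (0,6)@(1, 13): e=[-39,0,65] → .  [on edge]
  covered (4 px):
    . . . . . . . . . . . .
    . . . . . . . . . . . .
    . . . . . . . . . . . .
    . . . . . . . . . . . .
    . . X X X X . . . . . .
    . . . . . . . . . . . .
    . . . . . . . . . . . .
T3:
  2·area = 10
  edge (14, 12)→(14, 10): d=(0,-2) top-left  bias=+0
  edge (14, 10)→(19, 0): d=(5,-10) top-left  bias=+0
  edge (19, 0)→(14, 12): d=(-5,12) right/bottom  bias=-1
    (7,4)@(15, 9): e=[2,5,3] → X
    (8,4)@(17, 9): e=[6,25,-21] → .
    (7,5)@(15, 11): e=[2,15,-7] → .
  covered (1 px):
    . . . . . . . . . . . .
    . . . . . . . . . . . .
    . . . . . . . . . . . .
    . . . . . . . . . . . .
    . . . . . . . X . . . .
    . . . . . . . . . . . .
    . . . . . . . . . . . .
T4:
  2·area = 4  (B↔C swapped to make it positive)
  edge (10, 6)→(8, 6): d=(-2,0) right/bottom  bias=-1
  edge (8, 6)→(10, 4): d=(2,-2) top-left  bias=+0
  edge (10, 4)→(10, 6): d=(0,2) right/bottom  bias=-1
    (6,0)@(13, 1): e=[10,0,-6] → .  [on edge]
    (5,1)@(11, 3): e=[6,0,-2] → .  [on edge]
    (4,2)@(9, 5): e=[2,0,2] → X  [on edge]
    (5,2)@(11, 5): e=[2,4,-2] → .
    (3,3)@(7, 7): e=[-2,0,6] → .  [on edge]
    (4,3)@(9, 7): e=[-2,4,2] → .
    (2,4)@(5, 9): e=[-6,0,10] → .  [on edge]
    (1,5)@(3, 11): e=[-10,0,14] → .  [on edge]
    (0,6)@(1, 13): e=[-14,0,18] → .  [on edge]
  covered (1 px):
    . . . . . . . . . . . .
    . . . . . . . . . . . .
    . . . . X . . . . . . .
    . . . . . . . . . . . .
    . . . . . . . . . . . .
    . . . . . . . . . . . .
    . . . . . . . . . . . .

Final: 37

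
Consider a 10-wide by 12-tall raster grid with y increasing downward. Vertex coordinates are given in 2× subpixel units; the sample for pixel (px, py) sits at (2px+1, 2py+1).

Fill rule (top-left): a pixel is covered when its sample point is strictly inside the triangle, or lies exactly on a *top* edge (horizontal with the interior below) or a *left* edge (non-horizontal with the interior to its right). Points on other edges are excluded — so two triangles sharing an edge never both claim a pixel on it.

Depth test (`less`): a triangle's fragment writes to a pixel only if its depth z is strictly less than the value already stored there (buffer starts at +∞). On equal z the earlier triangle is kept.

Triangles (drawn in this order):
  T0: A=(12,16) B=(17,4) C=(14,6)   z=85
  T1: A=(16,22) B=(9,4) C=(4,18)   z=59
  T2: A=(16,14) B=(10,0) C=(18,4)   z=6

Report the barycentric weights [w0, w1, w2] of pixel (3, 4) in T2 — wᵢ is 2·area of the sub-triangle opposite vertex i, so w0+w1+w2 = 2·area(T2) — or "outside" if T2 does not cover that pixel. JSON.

T0:
  2·area = 26  (B↔C swapped to make it positive)
  edge (12, 16)→(14, 6): d=(2,-10) top-left  bias=+0
  edge (14, 6)→(17, 4): d=(3,-2) top-left  bias=+0
  edge (17, 4)→(12, 16): d=(-5,12) right/bottom  bias=-1
    (7,0)@(15, 1): e=[0,-13,39] → ·  [on edge]
    (7,3)@(15, 7): e=[12,5,9] → █
    (8,3)@(17, 7): e=[32,9,-15] → ·
    (7,4)@(15, 9): e=[16,11,-1] → ·
    (6,5)@(13, 11): e=[0,13,13] → █  [on edge]
    (7,5)@(15, 11): e=[20,17,-11] → ·
    (6,6)@(13, 13): e=[4,19,3] → █
    (7,6)@(15, 13): e=[24,23,-21] → ·
    (6,7)@(13, 15): e=[8,25,-7] → ·
    (5,10)@(11, 21): e=[0,39,-13] → ·  [on edge]
  covered (3 px):
    · · · · · · · · · ·
    · · · · · · · · · ·
    · · · · · · · · · ·
    · · · · · · · █ · ·
    · · · · · · · · · ·
    · · · · · · █ · · ·
    · · · · · · █ · · ·
    · · · · · · · · · ·
    · · · · · · · · · ·
    · · · · · · · · · ·
    · · · · · · · · · ·
    · · · · · · · · · ·
T1:
  2·area = 188  (B↔C swapped to make it positive)
  edge (16, 22)→(4, 18): d=(-12,-4) top-left  bias=+0
  edge (4, 18)→(9, 4): d=(5,-14) top-left  bias=+0
  edge (9, 4)→(16, 22): d=(7,18) right/bottom  bias=-1
    (4,2)@(9, 5): e=[176,5,7] → █
    (5,2)@(11, 5): e=[184,33,-29] → ·
    (4,3)@(9, 7): e=[152,15,21] → █
    (5,3)@(11, 7): e=[160,43,-15] → ·
    (4,4)@(9, 9): e=[128,25,35] → █
    (5,4)@(11, 9): e=[136,53,-1] → ·
    (3,5)@(7, 11): e=[96,7,85] → █
    (5,5)@(11, 11): e=[112,63,13] → █
    (6,5)@(13, 11): e=[120,91,-23] → ·
    (3,6)@(7, 13): e=[72,17,99] → █
    (6,6)@(13, 13): e=[96,101,-9] → ·
    (3,7)@(7, 15): e=[48,27,113] → █
    (0,8)@(1, 17): e=[0,-47,235] → ·  [on edge]
    (3,9)@(7, 19): e=[0,47,141] → █  [on edge]
    (6,10)@(13, 21): e=[0,141,47] → █  [on edge]
    (9,11)@(19, 23): e=[0,235,-47] → ·  [on edge]
  covered (24 px):
    · · · · · · · · · ·
    · · · · · · · · · ·
    · · · · █ · · · · ·
    · · · · █ · · · · ·
    · · · · █ · · · · ·
    · · · █ █ █ · · · ·
    · · · █ █ █ · · · ·
    · · · █ █ █ █ · · ·
    · · █ █ █ █ █ · · ·
    · · · █ █ █ █ · · ·
    · · · · · · █ █ · ·
    · · · · · · · · · ·
T2:
  2·area = 88
  edge (16, 14)→(10, 0): d=(-6,-14) top-left  bias=+0
  edge (10, 0)→(18, 4): d=(8,4) right/bottom  bias=-1
  edge (18, 4)→(16, 14): d=(-2,10) right/bottom  bias=-1
    (5,0)@(11, 1): e=[8,4,76] → █
    (6,0)@(13, 1): e=[36,-4,56] → ·
    (5,1)@(11, 3): e=[-4,20,72] → ·
    (6,1)@(13, 3): e=[24,12,52] → █
    (7,1)@(15, 3): e=[52,4,32] → █
    (8,1)@(17, 3): e=[80,-4,12] → ·
    (6,2)@(13, 5): e=[12,28,48] → █
    (8,2)@(17, 5): e=[68,12,8] → █
    (9,2)@(19, 5): e=[96,4,-12] → ·
    (6,3)@(13, 7): e=[0,44,44] → █  [on edge]
    (9,3)@(19, 7): e=[84,20,-16] → ·
    (6,4)@(13, 9): e=[-12,60,40] → ·
    (8,4)@(17, 9): e=[44,44,0] → ·  [on edge]
    (7,9)@(15, 19): e=[-44,132,0] → ·  [on edge]
    (9,10)@(19, 21): e=[0,132,-44] → ·  [on edge]
  covered (11 px):
    · · · · · █ · · · ·
    · · · · · · █ █ · ·
    · · · · · · █ █ █ ·
    · · · · · · █ █ █ ·
    · · · · · · · █ · ·
    · · · · · · · █ · ·
    · · · · · · · · · ·
    · · · · · · · · · ·
    · · · · · · · · · ·
    · · · · · · · · · ·
    · · · · · · · · · ·
    · · · · · · · · · ·

Answer: "outside"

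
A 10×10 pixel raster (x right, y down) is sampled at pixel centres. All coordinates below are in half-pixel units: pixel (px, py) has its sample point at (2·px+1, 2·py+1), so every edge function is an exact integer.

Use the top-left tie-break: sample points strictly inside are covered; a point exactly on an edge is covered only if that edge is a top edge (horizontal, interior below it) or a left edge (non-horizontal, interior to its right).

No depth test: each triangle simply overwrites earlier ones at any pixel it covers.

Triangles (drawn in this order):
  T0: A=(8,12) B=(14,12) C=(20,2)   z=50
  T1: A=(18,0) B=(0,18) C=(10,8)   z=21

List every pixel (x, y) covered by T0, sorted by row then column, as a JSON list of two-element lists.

T0:
  2·area = 60  (B↔C swapped to make it positive)
  edge (8, 12)→(20, 2): d=(12,-10) top-left  bias=+0
  edge (20, 2)→(14, 12): d=(-6,10) right/bottom  bias=-1
  edge (14, 12)→(8, 12): d=(-6,0) right/bottom  bias=-1
    (9,1)@(19, 3): e=[2,4,54] → █
    (8,2)@(17, 5): e=[6,12,42] → █
    (9,2)@(19, 5): e=[26,-8,42] → ·
    (7,3)@(15, 7): e=[10,20,30] → █
    (8,3)@(17, 7): e=[30,0,30] → ·  [on edge]
    (6,4)@(13, 9): e=[14,28,18] → █
    (8,4)@(17, 9): e=[54,-12,18] → ·
    (5,5)@(11, 11): e=[18,36,6] → █
    (7,5)@(15, 11): e=[58,-4,6] → ·
    (5,6)@(11, 13): e=[42,24,-6] → ·
    (6,6)@(13, 13): e=[62,4,-6] → ·
    (5,8)@(11, 17): e=[90,0,-30] → ·  [on edge]
  covered (7 px):
    · · · · · · · · · ·
    · · · · · · · · · █
    · · · · · · · · █ ·
    · · · · · · · █ · ·
    · · · · · · █ █ · ·
    · · · · · █ █ · · ·
    · · · · · · · · · ·
    · · · · · · · · · ·
    · · · · · · · · · ·
    · · · · · · · · · ·
T1:
  degenerate (2·area = 0) — covers nothing

Answer: [[9,1],[8,2],[7,3],[6,4],[7,4],[5,5],[6,5]]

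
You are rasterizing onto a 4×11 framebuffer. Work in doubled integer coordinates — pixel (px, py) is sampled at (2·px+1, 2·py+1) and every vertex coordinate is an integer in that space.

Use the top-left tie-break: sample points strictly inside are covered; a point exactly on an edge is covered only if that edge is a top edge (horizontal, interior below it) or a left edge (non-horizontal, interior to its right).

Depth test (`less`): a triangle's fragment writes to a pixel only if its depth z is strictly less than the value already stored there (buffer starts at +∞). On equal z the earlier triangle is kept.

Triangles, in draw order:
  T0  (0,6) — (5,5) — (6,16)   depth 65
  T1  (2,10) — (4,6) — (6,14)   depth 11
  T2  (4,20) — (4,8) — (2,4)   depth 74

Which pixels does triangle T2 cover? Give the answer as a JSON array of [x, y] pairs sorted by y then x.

T0:
  2·area = 56
  edge (0, 6)→(5, 5): d=(5,-1) top-left  bias=+0
  edge (5, 5)→(6, 16): d=(1,11) right/bottom  bias=-1
  edge (6, 16)→(0, 6): d=(-6,-10) top-left  bias=+0
    (2,2)@(5, 5): e=[0,0,56] → ·  [on edge]
    (0,3)@(1, 7): e=[6,46,4] → █
    (1,3)@(3, 7): e=[8,24,24] → █
    (2,3)@(5, 7): e=[10,2,44] → █
    (3,3)@(7, 7): e=[12,-20,64] → ·
    (0,4)@(1, 9): e=[16,48,-8] → ·
    (1,4)@(3, 9): e=[18,26,12] → █
    (3,4)@(7, 9): e=[22,-18,52] → ·
    (1,5)@(3, 11): e=[28,28,0] → █  [on edge]
    (3,5)@(7, 11): e=[32,-16,40] → ·
    (1,6)@(3, 13): e=[38,30,-12] → ·
    (2,6)@(5, 13): e=[40,8,8] → █
  covered (8 px):
    · · · ·
    · · · ·
    · · · ·
    █ █ █ ·
    · █ █ ·
    · █ █ ·
    · · █ ·
    · · · ·
    · · · ·
    · · · ·
    · · · ·
T1:
  2·area = 24
  edge (2, 10)→(4, 6): d=(2,-4) top-left  bias=+0
  edge (4, 6)→(6, 14): d=(2,8) right/bottom  bias=-1
  edge (6, 14)→(2, 10): d=(-4,-4) top-left  bias=+0
    (0,4)@(1, 9): e=[-6,30,0] → ·  [on edge]
    (1,4)@(3, 9): e=[2,14,8] → █
    (2,4)@(5, 9): e=[10,-2,16] → ·
    (1,5)@(3, 11): e=[6,18,0] → █  [on edge]
    (2,5)@(5, 11): e=[14,2,8] → █
    (3,5)@(7, 11): e=[22,-14,16] → ·
    (1,6)@(3, 13): e=[10,22,-8] → ·
    (2,6)@(5, 13): e=[18,6,0] → █  [on edge]
    (3,6)@(7, 13): e=[26,-10,8] → ·
    (2,7)@(5, 15): e=[22,10,-8] → ·
    (3,7)@(7, 15): e=[30,-6,0] → ·  [on edge]
  covered (4 px):
    · · · ·
    · · · ·
    · · · ·
    · · · ·
    · █ · ·
    · █ █ ·
    · · █ ·
    · · · ·
    · · · ·
    · · · ·
    · · · ·
T2:
  2·area = 24  (B↔C swapped to make it positive)
  edge (4, 20)→(2, 4): d=(-2,-16) top-left  bias=+0
  edge (2, 4)→(4, 8): d=(2,4) right/bottom  bias=-1
  edge (4, 8)→(4, 20): d=(0,12) right/bottom  bias=-1
    (1,3)@(3, 7): e=[10,2,12] → █
    (2,3)@(5, 7): e=[42,-6,-12] → ·
    (1,4)@(3, 9): e=[6,6,12] → █
    (2,4)@(5, 9): e=[38,-2,-12] → ·
    (1,5)@(3, 11): e=[2,10,12] → █
    (2,5)@(5, 11): e=[34,2,-12] → ·
    (1,6)@(3, 13): e=[-2,14,12] → ·
  covered (3 px):
    · · · ·
    · · · ·
    · · · ·
    · █ · ·
    · █ · ·
    · █ · ·
    · · · ·
    · · · ·
    · · · ·
    · · · ·
    · · · ·

Answer: [[1,3],[1,4],[1,5]]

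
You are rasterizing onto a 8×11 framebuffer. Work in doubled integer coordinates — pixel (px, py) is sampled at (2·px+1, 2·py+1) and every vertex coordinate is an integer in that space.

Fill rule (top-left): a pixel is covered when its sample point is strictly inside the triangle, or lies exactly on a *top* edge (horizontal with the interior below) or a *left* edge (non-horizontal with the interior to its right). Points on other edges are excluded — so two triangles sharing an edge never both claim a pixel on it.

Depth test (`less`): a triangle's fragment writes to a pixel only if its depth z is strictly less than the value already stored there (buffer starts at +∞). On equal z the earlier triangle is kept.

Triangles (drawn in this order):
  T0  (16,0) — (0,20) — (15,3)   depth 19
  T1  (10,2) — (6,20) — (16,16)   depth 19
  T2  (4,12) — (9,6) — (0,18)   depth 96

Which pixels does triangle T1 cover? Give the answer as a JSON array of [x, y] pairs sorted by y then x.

T0:
  2·area = 28  (B↔C swapped to make it positive)
  edge (16, 0)→(15, 3): d=(-1,3) right/bottom  bias=-1
  edge (15, 3)→(0, 20): d=(-15,17) right/bottom  bias=-1
  edge (0, 20)→(16, 0): d=(16,-20) top-left  bias=+0
    (7,1)@(15, 3): e=[0,0,28] → .  [on edge]
    (6,2)@(13, 5): e=[4,4,20] → X
    (7,2)@(15, 5): e=[-2,-30,60] → .
    (5,3)@(11, 7): e=[8,8,12] → X
    (6,3)@(13, 7): e=[2,-26,52] → .
    (4,4)@(9, 9): e=[12,12,4] → X
    (5,4)@(11, 9): e=[6,-22,44] → .
    (6,4)@(13, 9): e=[0,-56,84] → .  [on edge]
    (4,5)@(9, 11): e=[10,-18,36] → .
    (5,7)@(11, 15): e=[0,-112,140] → .  [on edge]
    (4,10)@(9, 21): e=[0,-168,196] → .  [on edge]
  covered (3 px):
    . . . . . . . .
    . . . . . . . .
    . . . . . . X .
    . . . . . X . .
    . . . . X . . .
    . . . . . . . .
    . . . . . . . .
    . . . . . . . .
    . . . . . . . .
    . . . . . . . .
    . . . . . . . .
T1:
  2·area = 164  (B↔C swapped to make it positive)
  edge (10, 2)→(16, 16): d=(6,14) right/bottom  bias=-1
  edge (16, 16)→(6, 20): d=(-10,4) right/bottom  bias=-1
  edge (6, 20)→(10, 2): d=(4,-18) top-left  bias=+0
    (5,2)@(11, 5): e=[4,130,30] → X
    (6,2)@(13, 5): e=[-24,122,66] → .
    (4,3)@(9, 7): e=[44,118,2] → X
    (6,3)@(13, 7): e=[-12,102,74] → .
    (4,4)@(9, 9): e=[56,98,10] → X
    (6,4)@(13, 9): e=[0,82,82] → .  [on edge]
    (4,5)@(9, 11): e=[68,78,18] → X
    (6,5)@(13, 11): e=[12,62,90] → X
    (7,5)@(15, 11): e=[-16,54,126] → .
    (4,6)@(9, 13): e=[80,58,26] → X
    (7,6)@(15, 13): e=[-4,34,134] → .
    (4,7)@(9, 15): e=[92,38,34] → X
  covered (20 px):
    . . . . . . . .
    . . . . . . . .
    . . . . . X . .
    . . . . X X . .
    . . . . X X . .
    . . . . X X X .
    . . . . X X X .
    . . . . X X X X
    . . . X X X X .
    . . . X . . . .
    . . . . . . . .
T2:
  2·area = 6
  edge (4, 12)→(9, 6): d=(5,-6) top-left  bias=+0
  edge (9, 6)→(0, 18): d=(-9,12) right/bottom  bias=-1
  edge (0, 18)→(4, 12): d=(4,-6) top-left  bias=+0
    (2,5)@(5, 11): e=[1,3,2] → X
    (3,5)@(7, 11): e=[13,-21,14] → .
    (2,6)@(5, 13): e=[11,-15,10] → .
  covered (1 px):
    . . . . . . . .
    . . . . . . . .
    . . . . . . . .
    . . . . . . . .
    . . . . . . . .
    . . X . . . . .
    . . . . . . . .
    . . . . . . . .
    . . . . . . . .
    . . . . . . . .
    . . . . . . . .

Result: [[5,2],[4,3],[5,3],[4,4],[5,4],[4,5],[5,5],[6,5],[4,6],[5,6],[6,6],[4,7],[5,7],[6,7],[7,7],[3,8],[4,8],[5,8],[6,8],[3,9]]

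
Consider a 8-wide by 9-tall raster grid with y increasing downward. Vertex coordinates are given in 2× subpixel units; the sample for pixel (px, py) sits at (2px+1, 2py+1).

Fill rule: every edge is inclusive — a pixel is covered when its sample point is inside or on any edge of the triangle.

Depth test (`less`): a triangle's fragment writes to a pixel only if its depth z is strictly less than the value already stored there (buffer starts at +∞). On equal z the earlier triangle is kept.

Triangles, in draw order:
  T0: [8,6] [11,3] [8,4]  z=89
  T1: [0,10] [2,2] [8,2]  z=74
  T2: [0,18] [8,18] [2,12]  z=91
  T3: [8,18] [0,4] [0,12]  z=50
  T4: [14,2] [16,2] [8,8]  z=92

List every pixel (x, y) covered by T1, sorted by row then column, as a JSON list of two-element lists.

T0:
  2·area = 6  (B↔C swapped to make it positive)
  edge (8, 6)→(8, 4): d=(0,-2) inclusive
  edge (8, 4)→(11, 3): d=(3,-1) inclusive
  edge (11, 3)→(8, 6): d=(-3,3) inclusive
    (6,0)@(13, 1): e=[10,-4,0] → ·  [on edge]
    (5,1)@(11, 3): e=[6,0,0] → █  [on edge]
    (6,1)@(13, 3): e=[10,2,-6] → ·
    (2,2)@(5, 5): e=[-6,0,12] → ·  [on edge]
    (4,2)@(9, 5): e=[2,4,0] → █  [on edge]
    (5,2)@(11, 5): e=[6,6,-6] → ·
    (3,3)@(7, 7): e=[-2,8,0] → ·  [on edge]
    (4,3)@(9, 7): e=[2,10,-6] → ·
    (2,4)@(5, 9): e=[-6,12,0] → ·  [on edge]
    (1,5)@(3, 11): e=[-10,16,0] → ·  [on edge]
    (0,6)@(1, 13): e=[-14,20,0] → ·  [on edge]
  covered (2 px):
    · · · · · · · ·
    · · · · · █ · ·
    · · · · █ · · ·
    · · · · · · · ·
    · · · · · · · ·
    · · · · · · · ·
    · · · · · · · ·
    · · · · · · · ·
    · · · · · · · ·
T1:
  2·area = 48
  edge (0, 10)→(2, 2): d=(2,-8) inclusive
  edge (2, 2)→(8, 2): d=(6,0) inclusive
  edge (8, 2)→(0, 10): d=(-8,8) inclusive
    (4,0)@(9, 1): e=[54,-6,0] → ·  [on edge]
    (1,1)@(3, 3): e=[10,6,32] → █
    (2,1)@(5, 3): e=[26,6,16] → █
    (3,1)@(7, 3): e=[42,6,0] → █  [on edge]
    (4,1)@(9, 3): e=[58,6,-16] → ·
    (1,2)@(3, 5): e=[14,18,16] → █
    (2,2)@(5, 5): e=[30,18,0] → █  [on edge]
    (3,2)@(7, 5): e=[46,18,-16] → ·
    (0,3)@(1, 7): e=[2,30,16] → █
    (1,3)@(3, 7): e=[18,30,0] → █  [on edge]
    (2,3)@(5, 7): e=[34,30,-16] → ·
    (0,4)@(1, 9): e=[6,42,0] → █  [on edge]
  covered (8 px):
    · · · · · · · ·
    · █ █ █ · · · ·
    · █ █ · · · · ·
    █ █ · · · · · ·
    █ · · · · · · ·
    · · · · · · · ·
    · · · · · · · ·
    · · · · · · · ·
    · · · · · · · ·
T2:
  2·area = 48  (B↔C swapped to make it positive)
  edge (0, 18)→(2, 12): d=(2,-6) inclusive
  edge (2, 12)→(8, 18): d=(6,6) inclusive
  edge (8, 18)→(0, 18): d=(-8,0) inclusive
    (2,1)@(5, 3): e=[0,-72,120] → ·  [on edge]
    (1,4)@(3, 9): e=[0,-24,72] → ·  [on edge]
    (0,5)@(1, 11): e=[-8,0,56] → ·  [on edge]
    (1,6)@(3, 13): e=[8,0,40] → █  [on edge]
    (2,6)@(5, 13): e=[20,-12,40] → ·
    (0,7)@(1, 15): e=[0,24,24] → █  [on edge]
    (2,7)@(5, 15): e=[24,0,24] → █  [on edge]
    (3,7)@(7, 15): e=[36,-12,24] → ·
    (0,8)@(1, 17): e=[4,36,8] → █
    (3,8)@(7, 17): e=[40,0,8] → █  [on edge]
    (4,8)@(9, 17): e=[52,-12,8] → ·
  covered (8 px):
    · · · · · · · ·
    · · · · · · · ·
    · · · · · · · ·
    · · · · · · · ·
    · · · · · · · ·
    · · · · · · · ·
    · █ · · · · · ·
    █ █ █ · · · · ·
    █ █ █ █ · · · ·
T3:
  2·area = 64  (B↔C swapped to make it positive)
  edge (8, 18)→(0, 12): d=(-8,-6) inclusive
  edge (0, 12)→(0, 4): d=(0,-8) inclusive
  edge (0, 4)→(8, 18): d=(8,14) inclusive
    (0,3)@(1, 7): e=[46,8,10] → █
    (1,3)@(3, 7): e=[58,24,-18] → ·
    (0,4)@(1, 9): e=[30,8,26] → █
    (1,4)@(3, 9): e=[42,24,-2] → ·
    (0,5)@(1, 11): e=[14,8,42] → █
    (1,5)@(3, 11): e=[26,24,14] → █
    (2,5)@(5, 11): e=[38,40,-14] → ·
    (0,6)@(1, 13): e=[-2,8,58] → ·
    (1,6)@(3, 13): e=[10,24,30] → █
    (2,6)@(5, 13): e=[22,40,2] → █
    (3,6)@(7, 13): e=[34,56,-26] → ·
    (1,7)@(3, 15): e=[-6,24,46] → ·
  covered (8 px):
    · · · · · · · ·
    · · · · · · · ·
    · · · · · · · ·
    █ · · · · · · ·
    █ · · · · · · ·
    █ █ · · · · · ·
    · █ █ · · · · ·
    · · █ · · · · ·
    · · · █ · · · ·
T4:
  2·area = 12
  edge (14, 2)→(16, 2): d=(2,0) inclusive
  edge (16, 2)→(8, 8): d=(-8,6) inclusive
  edge (8, 8)→(14, 2): d=(6,-6) inclusive
    (7,0)@(15, 1): e=[-2,14,0] → ·  [on edge]
    (6,1)@(13, 3): e=[2,10,0] → █  [on edge]
    (7,1)@(15, 3): e=[2,-2,12] → ·
    (5,2)@(11, 5): e=[6,6,0] → █  [on edge]
    (6,2)@(13, 5): e=[6,-6,12] → ·
    (4,3)@(9, 7): e=[10,2,0] → █  [on edge]
    (5,3)@(11, 7): e=[10,-10,12] → ·
    (3,4)@(7, 9): e=[14,-2,0] → ·  [on edge]
    (4,4)@(9, 9): e=[14,-14,12] → ·
    (2,5)@(5, 11): e=[18,-6,0] → ·  [on edge]
    (1,6)@(3, 13): e=[22,-10,0] → ·  [on edge]
    (0,7)@(1, 15): e=[26,-14,0] → ·  [on edge]
  covered (3 px):
    · · · · · · · ·
    · · · · · · █ ·
    · · · · · █ · ·
    · · · · █ · · ·
    · · · · · · · ·
    · · · · · · · ·
    · · · · · · · ·
    · · · · · · · ·
    · · · · · · · ·

Result: [[1,1],[2,1],[3,1],[1,2],[2,2],[0,3],[1,3],[0,4]]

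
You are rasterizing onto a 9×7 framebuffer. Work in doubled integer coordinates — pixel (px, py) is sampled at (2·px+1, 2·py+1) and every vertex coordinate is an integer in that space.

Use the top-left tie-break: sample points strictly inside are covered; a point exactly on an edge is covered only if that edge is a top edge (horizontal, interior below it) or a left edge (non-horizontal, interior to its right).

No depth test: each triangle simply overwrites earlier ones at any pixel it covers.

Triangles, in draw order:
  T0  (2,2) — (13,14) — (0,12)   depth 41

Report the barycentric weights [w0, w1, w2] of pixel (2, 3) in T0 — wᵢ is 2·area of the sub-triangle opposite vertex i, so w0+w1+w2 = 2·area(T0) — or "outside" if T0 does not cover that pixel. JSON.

T0:
  2·area = 134
  edge (2, 2)→(13, 14): d=(11,12) right/bottom  bias=-1
  edge (13, 14)→(0, 12): d=(-13,-2) top-left  bias=+0
  edge (0, 12)→(2, 2): d=(2,-10) top-left  bias=+0
    (1,2)@(3, 5): e=[21,97,16] → #
    (2,2)@(5, 5): e=[-3,101,36] → ·
    (0,3)@(1, 7): e=[67,67,0] → #  [on edge]
    (2,3)@(5, 7): e=[19,75,40] → #
    (3,3)@(7, 7): e=[-5,79,60] → ·
    (0,4)@(1, 9): e=[89,41,4] → #
    (3,4)@(7, 9): e=[17,53,64] → #
    (4,4)@(9, 9): e=[-7,57,84] → ·
    (0,5)@(1, 11): e=[111,15,8] → #
    (4,5)@(9, 11): e=[15,31,88] → #
    (5,5)@(11, 11): e=[-9,35,108] → ·
    (0,6)@(1, 13): e=[133,-11,12] → ·
  covered (16 px):
    · · · · · · · · ·
    · · · · · · · · ·
    · # · · · · · · ·
    # # # · · · · · ·
    # # # # · · · · ·
    # # # # # · · · ·
    · · · # # # · · ·

Answer: [75,40,19]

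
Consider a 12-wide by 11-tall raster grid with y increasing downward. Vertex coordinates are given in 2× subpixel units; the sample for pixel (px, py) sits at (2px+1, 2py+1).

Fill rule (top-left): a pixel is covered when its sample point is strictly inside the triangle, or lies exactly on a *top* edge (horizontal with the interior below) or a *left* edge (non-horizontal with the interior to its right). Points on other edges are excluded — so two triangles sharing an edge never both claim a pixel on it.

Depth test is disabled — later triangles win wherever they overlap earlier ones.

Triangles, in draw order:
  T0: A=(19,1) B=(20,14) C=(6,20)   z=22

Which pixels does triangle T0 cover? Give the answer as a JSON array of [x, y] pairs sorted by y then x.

T0:
  2·area = 188
  edge (19, 1)→(20, 14): d=(1,13) right/bottom  bias=-1
  edge (20, 14)→(6, 20): d=(-14,6) right/bottom  bias=-1
  edge (6, 20)→(19, 1): d=(13,-19) top-left  bias=+0
    (9,0)@(19, 1): e=[0,188,0] → .  [on edge]
    (9,1)@(19, 3): e=[2,160,26] → X
    (10,1)@(21, 3): e=[-24,148,64] → .
    (8,2)@(17, 5): e=[30,144,14] → X
    (10,2)@(21, 5): e=[-22,120,90] → .
    (7,3)@(15, 7): e=[58,128,2] → X
    (10,3)@(21, 7): e=[-20,92,116] → .
    (7,4)@(15, 9): e=[60,100,28] → X
    (10,4)@(21, 9): e=[-18,64,142] → .
    (6,5)@(13, 11): e=[88,84,16] → X
    (10,5)@(21, 11): e=[-16,36,168] → .
    (5,6)@(11, 13): e=[116,68,4] → X
    (6,8)@(13, 17): e=[94,0,94] → .  [on edge]
  covered (25 px):
    . . . . . . . . . . . .
    . . . . . . . . . X . .
    . . . . . . . . X X . .
    . . . . . . . X X X . .
    . . . . . . . X X X . .
    . . . . . . X X X X . .
    . . . . . X X X X X . .
    . . . . . X X X X . . .
    . . . . X X . . . . . .
    . . . X . . . . . . . .
    . . . . . . . . . . . .

Final: [[9,1],[8,2],[9,2],[7,3],[8,3],[9,3],[7,4],[8,4],[9,4],[6,5],[7,5],[8,5],[9,5],[5,6],[6,6],[7,6],[8,6],[9,6],[5,7],[6,7],[7,7],[8,7],[4,8],[5,8],[3,9]]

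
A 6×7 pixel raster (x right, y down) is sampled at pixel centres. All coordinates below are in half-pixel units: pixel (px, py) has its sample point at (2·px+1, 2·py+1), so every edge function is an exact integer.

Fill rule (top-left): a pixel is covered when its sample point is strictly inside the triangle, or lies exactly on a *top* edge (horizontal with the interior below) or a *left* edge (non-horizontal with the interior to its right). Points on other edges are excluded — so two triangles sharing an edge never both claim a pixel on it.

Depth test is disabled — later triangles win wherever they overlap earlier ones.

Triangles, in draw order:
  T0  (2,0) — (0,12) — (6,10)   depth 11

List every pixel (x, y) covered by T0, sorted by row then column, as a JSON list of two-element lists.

T0:
  2·area = 68  (B↔C swapped to make it positive)
  edge (2, 0)→(6, 10): d=(4,10) right/bottom  bias=-1
  edge (6, 10)→(0, 12): d=(-6,2) right/bottom  bias=-1
  edge (0, 12)→(2, 0): d=(2,-12) top-left  bias=+0
    (1,1)@(3, 3): e=[2,48,18] → #
    (2,1)@(5, 3): e=[-18,44,42] → ·
    (1,2)@(3, 5): e=[10,36,22] → #
    (2,2)@(5, 5): e=[-10,32,46] → ·
    (0,3)@(1, 7): e=[38,28,2] → #
    (2,3)@(5, 7): e=[-2,20,50] → ·
    (0,4)@(1, 9): e=[46,16,6] → #
    (2,4)@(5, 9): e=[6,8,54] → #
    (3,4)@(7, 9): e=[-14,4,78] → ·
    (4,4)@(9, 9): e=[-34,0,102] → ·  [on edge]
    (0,5)@(1, 11): e=[54,4,10] → #
    (1,5)@(3, 11): e=[34,0,34] → ·  [on edge]
  covered (8 px):
    · · · · · ·
    · # · · · ·
    · # · · · ·
    # # · · · ·
    # # # · · ·
    # · · · · ·
    · · · · · ·

Final: [[1,1],[1,2],[0,3],[1,3],[0,4],[1,4],[2,4],[0,5]]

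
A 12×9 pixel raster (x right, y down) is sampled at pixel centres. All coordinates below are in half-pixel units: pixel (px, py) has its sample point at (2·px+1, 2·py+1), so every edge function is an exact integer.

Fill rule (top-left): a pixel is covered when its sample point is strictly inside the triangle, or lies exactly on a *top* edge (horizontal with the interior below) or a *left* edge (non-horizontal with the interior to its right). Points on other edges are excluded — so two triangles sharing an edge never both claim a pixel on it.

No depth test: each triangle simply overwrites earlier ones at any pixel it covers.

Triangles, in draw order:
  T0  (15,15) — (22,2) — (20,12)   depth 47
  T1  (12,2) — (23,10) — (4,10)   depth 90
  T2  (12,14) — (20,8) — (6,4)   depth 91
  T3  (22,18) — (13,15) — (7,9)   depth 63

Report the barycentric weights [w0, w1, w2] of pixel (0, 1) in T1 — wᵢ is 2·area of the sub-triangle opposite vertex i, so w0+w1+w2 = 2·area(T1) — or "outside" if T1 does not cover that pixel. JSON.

T0:
  2·area = 44
  edge (15, 15)→(22, 2): d=(7,-13) top-left  bias=+0
  edge (22, 2)→(20, 12): d=(-2,10) right/bottom  bias=-1
  edge (20, 12)→(15, 15): d=(-5,3) right/bottom  bias=-1
    (10,2)@(21, 5): e=[8,4,32] → X
    (11,2)@(23, 5): e=[34,-16,26] → .
    (10,3)@(21, 7): e=[22,0,22] → .  [on edge]
    (9,4)@(19, 9): e=[10,16,18] → X
    (10,4)@(21, 9): e=[36,-4,12] → .
    (9,5)@(19, 11): e=[24,12,8] → X
    (10,5)@(21, 11): e=[50,-8,2] → .
    (8,6)@(17, 13): e=[12,28,4] → X
    (9,6)@(19, 13): e=[38,8,-2] → .
    (7,7)@(15, 15): e=[0,44,0] → .  [on edge]
    (8,7)@(17, 15): e=[26,24,-6] → .
    (9,8)@(19, 17): e=[66,0,-22] → .  [on edge]
  covered (4 px):
    . . . . . . . . . . . .
    . . . . . . . . . . . .
    . . . . . . . . . . X .
    . . . . . . . . . . . .
    . . . . . . . . . X . .
    . . . . . . . . . X . .
    . . . . . . . . X . . .
    . . . . . . . . . . . .
    . . . . . . . . . . . .
T1:
  2·area = 152
  edge (12, 2)→(23, 10): d=(11,8) right/bottom  bias=-1
  edge (23, 10)→(4, 10): d=(-19,0) right/bottom  bias=-1
  edge (4, 10)→(12, 2): d=(8,-8) top-left  bias=+0
    (6,0)@(13, 1): e=[-19,171,0] → .  [on edge]
    (5,1)@(11, 3): e=[19,133,0] → X  [on edge]
    (6,1)@(13, 3): e=[3,133,16] → X
    (7,1)@(15, 3): e=[-13,133,32] → .
    (4,2)@(9, 5): e=[57,95,0] → X  [on edge]
    (7,2)@(15, 5): e=[9,95,48] → X
    (8,2)@(17, 5): e=[-7,95,64] → .
    (3,3)@(7, 7): e=[95,57,0] → X  [on edge]
    (8,3)@(17, 7): e=[15,57,80] → X
    (9,3)@(19, 7): e=[-1,57,96] → .
    (2,4)@(5, 9): e=[133,19,0] → X  [on edge]
    (9,4)@(19, 9): e=[21,19,112] → X
    (1,5)@(3, 11): e=[171,-19,0] → .  [on edge]
    (0,6)@(1, 13): e=[209,-57,0] → .  [on edge]
  covered (21 px):
    . . . . . . . . . . . .
    . . . . . X X . . . . .
    . . . . X X X X . . . .
    . . . X X X X X X . . .
    . . X X X X X X X X X .
    . . . . . . . . . . . .
    . . . . . . . . . . . .
    . . . . . . . . . . . .
    . . . . . . . . . . . .
T2:
  2·area = 116  (B↔C swapped to make it positive)
  edge (12, 14)→(6, 4): d=(-6,-10) top-left  bias=+0
  edge (6, 4)→(20, 8): d=(14,4) right/bottom  bias=-1
  edge (20, 8)→(12, 14): d=(-8,6) right/bottom  bias=-1
    (3,2)@(7, 5): e=[4,10,102] → X
    (4,2)@(9, 5): e=[24,2,90] → X
    (5,2)@(11, 5): e=[44,-6,78] → .
    (3,3)@(7, 7): e=[-8,38,86] → .
    (4,3)@(9, 7): e=[12,30,74] → X
    (5,3)@(11, 7): e=[32,22,62] → X
    (6,3)@(13, 7): e=[52,14,50] → X
    (7,3)@(15, 7): e=[72,6,38] → X
    (8,3)@(17, 7): e=[92,-2,26] → .
    (4,4)@(9, 9): e=[0,58,58] → X  [on edge]
    (8,4)@(17, 9): e=[80,26,10] → X
    (9,4)@(19, 9): e=[100,18,-2] → .
  covered (15 px):
    . . . . . . . . . . . .
    . . . . . . . . . . . .
    . . . X X . . . . . . .
    . . . . X X X X . . . .
    . . . . X X X X X . . .
    . . . . . X X X . . . .
    . . . . . . X . . . . .
    . . . . . . . . . . . .
    . . . . . . . . . . . .
T3:
  2·area = 36
  edge (22, 18)→(13, 15): d=(-9,-3) top-left  bias=+0
  edge (13, 15)→(7, 9): d=(-6,-6) top-left  bias=+0
  edge (7, 9)→(22, 18): d=(15,9) right/bottom  bias=-1
    (0,1)@(1, 3): e=[72,0,-36] → .  [on edge]
    (1,2)@(3, 5): e=[60,0,-24] → .  [on edge]
    (2,3)@(5, 7): e=[48,0,-12] → .  [on edge]
    (3,4)@(7, 9): e=[36,0,0] → .  [on edge]
    (0,5)@(1, 11): e=[0,-48,84] → .  [on edge]
    (4,5)@(9, 11): e=[24,0,12] → X  [on edge]
    (5,5)@(11, 11): e=[30,12,-6] → .
    (3,6)@(7, 13): e=[0,-24,60] → .  [on edge]
    (4,6)@(9, 13): e=[6,-12,42] → .
    (5,6)@(11, 13): e=[12,0,24] → X  [on edge]
    (6,6)@(13, 13): e=[18,12,6] → X
    (7,6)@(15, 13): e=[24,24,-12] → .
    (6,7)@(13, 15): e=[0,0,36] → X  [on edge]
    (8,7)@(17, 15): e=[12,24,0] → .  [on edge]
    (7,8)@(15, 17): e=[-12,0,48] → .  [on edge]
    (9,8)@(19, 17): e=[0,24,12] → X  [on edge]
  covered (6 px):
    . . . . . . . . . . . .
    . . . . . . . . . . . .
    . . . . . . . . . . . .
    . . . . . . . . . . . .
    . . . . . . . . . . . .
    . . . . X . . . . . . .
    . . . . . X X . . . . .
    . . . . . . X X . . . .
    . . . . . . . . . X . .

Result: "outside"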